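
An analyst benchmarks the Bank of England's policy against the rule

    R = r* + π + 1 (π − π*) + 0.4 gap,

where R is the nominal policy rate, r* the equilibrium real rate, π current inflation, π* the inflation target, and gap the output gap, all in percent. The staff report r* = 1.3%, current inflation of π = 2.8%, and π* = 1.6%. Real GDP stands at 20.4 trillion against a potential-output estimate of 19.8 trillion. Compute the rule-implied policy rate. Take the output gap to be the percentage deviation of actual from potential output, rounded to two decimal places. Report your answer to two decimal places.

6.51%

Output gap = 100 × (20.4 − 19.8) / 19.8 = 3.03%.
R = 1.30 + 2.80 + 1 × (2.80 − 1.60) + 0.4 × 3.03
   = 1.30 + 2.8 + 1.2 + 1.212 = 6.51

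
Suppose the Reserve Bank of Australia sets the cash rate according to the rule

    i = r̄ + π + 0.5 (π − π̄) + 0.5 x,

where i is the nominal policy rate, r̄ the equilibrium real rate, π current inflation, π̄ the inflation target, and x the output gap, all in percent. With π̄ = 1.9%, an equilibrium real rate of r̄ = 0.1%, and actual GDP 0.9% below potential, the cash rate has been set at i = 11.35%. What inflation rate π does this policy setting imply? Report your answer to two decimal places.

Output 0.9% below potential → x = -0.9.
Collecting π: i = r̄ + (1 + 0.5) π − 0.5 π̄ + 0.5 x
1.5 π = 11.35 − 0.1 + 0.5 × 1.9 − 0.5 × (-0.9) = 12.65
π = 12.65 / 1.5 = 8.43

8.43%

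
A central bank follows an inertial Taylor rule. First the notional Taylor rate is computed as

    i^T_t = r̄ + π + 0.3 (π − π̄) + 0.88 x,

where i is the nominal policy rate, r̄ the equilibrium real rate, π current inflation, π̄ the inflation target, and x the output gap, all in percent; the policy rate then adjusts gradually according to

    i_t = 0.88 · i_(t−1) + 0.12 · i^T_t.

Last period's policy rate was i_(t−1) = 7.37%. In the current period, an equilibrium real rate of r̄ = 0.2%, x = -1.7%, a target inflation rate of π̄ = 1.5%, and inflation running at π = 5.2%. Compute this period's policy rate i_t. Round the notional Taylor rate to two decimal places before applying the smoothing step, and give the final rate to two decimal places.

i^T_t = 0.2 + 5.2 + 0.3 × (5.2 − 1.5) + 0.88 × (-1.7)
   = 0.2 + 5.2 + 1.11 − 1.496 = 5.01
i_t = 0.88 × 7.37 + 0.12 × 5.01 = 6.4856 + 0.6012 = 7.09

7.09%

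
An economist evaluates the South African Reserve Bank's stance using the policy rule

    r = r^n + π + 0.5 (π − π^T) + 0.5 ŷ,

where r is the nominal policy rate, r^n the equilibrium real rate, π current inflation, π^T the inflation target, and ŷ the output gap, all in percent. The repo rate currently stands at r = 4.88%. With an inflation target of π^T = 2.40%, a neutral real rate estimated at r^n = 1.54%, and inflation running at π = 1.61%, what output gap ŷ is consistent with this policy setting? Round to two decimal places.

4.25%

0.5 ŷ = 4.88 − 1.54 − 1.61 − 0.5 × (1.61 − 2.40) = 2.125
ŷ = 2.125 / 0.5 = 4.25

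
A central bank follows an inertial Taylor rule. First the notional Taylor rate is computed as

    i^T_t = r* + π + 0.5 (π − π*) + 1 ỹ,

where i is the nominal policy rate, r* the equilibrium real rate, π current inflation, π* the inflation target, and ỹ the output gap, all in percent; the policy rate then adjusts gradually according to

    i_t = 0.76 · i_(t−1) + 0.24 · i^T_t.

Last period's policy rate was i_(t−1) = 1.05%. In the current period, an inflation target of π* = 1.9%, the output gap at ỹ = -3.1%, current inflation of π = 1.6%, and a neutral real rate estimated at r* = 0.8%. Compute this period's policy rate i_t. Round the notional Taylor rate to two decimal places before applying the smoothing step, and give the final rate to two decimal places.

i^T_t = 0.8 + 1.6 + 0.5 × (1.6 − 1.9) + 1 × (-3.1)
   = 0.8 + 1.6 − 0.15 − 3.1 = -0.85
i_t = 0.76 × 1.05 + 0.24 × (-0.85) = 0.798 − 0.204 = 0.59

0.59%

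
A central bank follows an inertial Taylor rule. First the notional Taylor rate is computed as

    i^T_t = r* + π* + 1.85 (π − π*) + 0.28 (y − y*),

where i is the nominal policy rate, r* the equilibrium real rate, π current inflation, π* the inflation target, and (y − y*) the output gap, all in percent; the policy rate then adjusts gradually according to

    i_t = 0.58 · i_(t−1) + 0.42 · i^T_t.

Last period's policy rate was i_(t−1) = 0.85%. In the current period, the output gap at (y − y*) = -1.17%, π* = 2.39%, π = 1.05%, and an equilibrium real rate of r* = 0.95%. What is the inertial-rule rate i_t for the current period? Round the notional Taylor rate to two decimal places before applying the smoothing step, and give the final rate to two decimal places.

i^T_t = 0.95 + 2.39 + 1.85 × (1.05 − 2.39) + 0.28 × (-1.17)
   = 0.95 + 2.39 − 2.479 − 0.3276 = 0.53
i_t = 0.58 × 0.85 + 0.42 × 0.53 = 0.493 + 0.2226 = 0.72

0.72%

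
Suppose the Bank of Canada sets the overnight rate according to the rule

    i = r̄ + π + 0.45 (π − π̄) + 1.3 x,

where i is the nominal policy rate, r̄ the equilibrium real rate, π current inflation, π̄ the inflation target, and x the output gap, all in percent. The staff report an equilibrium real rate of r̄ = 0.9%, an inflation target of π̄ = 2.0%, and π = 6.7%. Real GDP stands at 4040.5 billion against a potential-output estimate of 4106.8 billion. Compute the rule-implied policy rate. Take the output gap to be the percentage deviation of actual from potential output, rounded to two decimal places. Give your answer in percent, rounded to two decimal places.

7.62%

Output gap = 100 × (4040.5 − 4106.8) / 4106.8 = -1.61%.
i = 0.90 + 6.70 + 0.45 × (6.70 − 2.00) + 1.3 × (-1.61)
   = 0.90 + 6.7 + 2.115 − 2.093 = 7.62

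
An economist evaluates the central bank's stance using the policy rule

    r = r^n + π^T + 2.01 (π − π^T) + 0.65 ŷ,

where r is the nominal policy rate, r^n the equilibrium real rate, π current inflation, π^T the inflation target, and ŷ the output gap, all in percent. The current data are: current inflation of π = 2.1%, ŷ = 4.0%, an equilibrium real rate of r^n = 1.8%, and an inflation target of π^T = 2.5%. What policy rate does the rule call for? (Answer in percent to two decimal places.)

6.10%

r = 1.8 + 2.5 + 2.01 × (2.1 − 2.5) + 0.65 × 4.0
   = 1.8 + 2.5 − 0.804 + 2.6 = 6.10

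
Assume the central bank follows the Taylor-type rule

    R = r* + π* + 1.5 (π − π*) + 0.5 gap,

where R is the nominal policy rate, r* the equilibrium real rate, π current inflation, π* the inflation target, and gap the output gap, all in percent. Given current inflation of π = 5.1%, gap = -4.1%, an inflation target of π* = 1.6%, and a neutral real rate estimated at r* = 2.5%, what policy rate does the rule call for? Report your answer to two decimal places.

7.30%

R = 2.5 + 1.6 + 1.5 × (5.1 − 1.6) + 0.5 × (-4.1)
   = 2.5 + 1.6 + 5.25 − 2.05 = 7.30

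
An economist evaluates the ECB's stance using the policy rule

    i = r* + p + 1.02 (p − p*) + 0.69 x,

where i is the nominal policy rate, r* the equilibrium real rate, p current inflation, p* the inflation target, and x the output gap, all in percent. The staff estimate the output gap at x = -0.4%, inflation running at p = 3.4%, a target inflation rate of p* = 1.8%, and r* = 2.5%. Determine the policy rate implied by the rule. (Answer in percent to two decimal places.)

i = 2.5 + 3.4 + 1.02 × (3.4 − 1.8) + 0.69 × (-0.4)
   = 2.5 + 3.4 + 1.632 − 0.276 = 7.26

7.26%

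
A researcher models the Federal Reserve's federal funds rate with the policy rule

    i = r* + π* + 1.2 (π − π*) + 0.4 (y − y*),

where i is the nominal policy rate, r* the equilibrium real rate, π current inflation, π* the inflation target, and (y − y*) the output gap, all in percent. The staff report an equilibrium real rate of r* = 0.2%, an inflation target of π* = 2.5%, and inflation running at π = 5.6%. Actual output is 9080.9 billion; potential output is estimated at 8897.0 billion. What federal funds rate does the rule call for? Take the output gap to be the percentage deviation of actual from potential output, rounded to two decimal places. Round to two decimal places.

Output gap = 100 × (9080.9 − 8897.0) / 8897.0 = 2.07%.
i = 0.20 + 2.50 + 1.2 × (5.60 − 2.50) + 0.4 × 2.07
   = 0.20 + 2.5 + 3.72 + 0.828 = 7.25

7.25%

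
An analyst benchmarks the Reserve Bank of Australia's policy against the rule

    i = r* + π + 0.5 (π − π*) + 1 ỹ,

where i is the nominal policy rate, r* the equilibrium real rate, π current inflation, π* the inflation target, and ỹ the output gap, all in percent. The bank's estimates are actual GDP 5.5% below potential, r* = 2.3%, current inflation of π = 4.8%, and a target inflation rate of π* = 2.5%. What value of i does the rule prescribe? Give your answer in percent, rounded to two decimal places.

Output 5.5% below potential → ỹ = -5.5.
i = 2.3 + 4.8 + 0.5 × (4.8 − 2.5) + 1 × (-5.5)
   = 2.3 + 4.8 + 1.15 − 5.5 = 2.75

2.75%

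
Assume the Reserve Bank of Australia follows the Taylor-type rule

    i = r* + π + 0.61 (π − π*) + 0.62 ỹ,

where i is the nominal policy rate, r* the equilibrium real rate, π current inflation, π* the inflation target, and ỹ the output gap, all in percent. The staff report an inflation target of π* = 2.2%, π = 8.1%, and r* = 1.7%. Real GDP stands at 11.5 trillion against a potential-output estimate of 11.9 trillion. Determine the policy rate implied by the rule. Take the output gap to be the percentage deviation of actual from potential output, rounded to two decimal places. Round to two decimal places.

Output gap = 100 × (11.5 − 11.9) / 11.9 = -3.36%.
i = 1.70 + 8.10 + 0.61 × (8.10 − 2.20) + 0.62 × (-3.36)
   = 1.70 + 8.1 + 3.599 − 2.0832 = 11.32

11.32%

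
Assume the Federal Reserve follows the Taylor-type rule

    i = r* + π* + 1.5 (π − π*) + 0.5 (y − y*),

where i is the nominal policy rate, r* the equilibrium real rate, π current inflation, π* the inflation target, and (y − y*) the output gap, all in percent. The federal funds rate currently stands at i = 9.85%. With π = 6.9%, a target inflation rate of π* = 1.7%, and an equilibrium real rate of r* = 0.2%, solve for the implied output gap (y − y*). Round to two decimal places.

0.30%

0.5 (y − y*) = 9.85 − 0.2 − 1.7 − 1.5 × (6.9 − 1.7) = 0.15
(y − y*) = 0.15 / 0.5 = 0.30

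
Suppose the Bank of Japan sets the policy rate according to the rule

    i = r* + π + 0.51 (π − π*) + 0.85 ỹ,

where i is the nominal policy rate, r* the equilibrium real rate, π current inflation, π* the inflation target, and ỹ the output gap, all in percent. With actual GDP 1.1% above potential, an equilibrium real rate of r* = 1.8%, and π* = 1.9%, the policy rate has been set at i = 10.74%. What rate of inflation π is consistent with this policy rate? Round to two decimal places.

Output 1.1% above potential → ỹ = 1.1.
Collecting π: i = r* + (1 + 0.51) π − 0.51 π* + 0.85 ỹ
1.51 π = 10.74 − 1.8 + 0.51 × 1.9 − 0.85 × 1.1 = 8.974
π = 8.974 / 1.51 = 5.94

5.94%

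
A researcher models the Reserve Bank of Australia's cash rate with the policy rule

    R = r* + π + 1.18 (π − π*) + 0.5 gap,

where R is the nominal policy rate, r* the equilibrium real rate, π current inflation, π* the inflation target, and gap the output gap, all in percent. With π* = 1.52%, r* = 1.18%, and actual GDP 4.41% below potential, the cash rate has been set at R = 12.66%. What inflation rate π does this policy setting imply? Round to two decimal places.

7.10%

Output 4.41% below potential → gap = -4.41.
Collecting π: R = r* + (1 + 1.18) π − 1.18 π* + 0.5 gap
2.18 π = 12.66 − 1.18 + 1.18 × 1.52 − 0.5 × (-4.41) = 15.4786
π = 15.4786 / 2.18 = 7.10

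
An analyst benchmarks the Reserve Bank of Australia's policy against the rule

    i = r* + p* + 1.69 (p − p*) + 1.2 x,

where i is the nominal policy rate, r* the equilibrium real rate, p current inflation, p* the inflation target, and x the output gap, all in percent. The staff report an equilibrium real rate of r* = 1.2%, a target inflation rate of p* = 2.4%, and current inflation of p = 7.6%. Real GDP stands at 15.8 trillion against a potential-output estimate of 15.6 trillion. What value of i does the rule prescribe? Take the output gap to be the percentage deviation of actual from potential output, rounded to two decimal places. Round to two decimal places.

13.92%

Output gap = 100 × (15.8 − 15.6) / 15.6 = 1.28%.
i = 1.20 + 2.40 + 1.69 × (7.60 − 2.40) + 1.2 × 1.28
   = 1.20 + 2.4 + 8.788 + 1.536 = 13.92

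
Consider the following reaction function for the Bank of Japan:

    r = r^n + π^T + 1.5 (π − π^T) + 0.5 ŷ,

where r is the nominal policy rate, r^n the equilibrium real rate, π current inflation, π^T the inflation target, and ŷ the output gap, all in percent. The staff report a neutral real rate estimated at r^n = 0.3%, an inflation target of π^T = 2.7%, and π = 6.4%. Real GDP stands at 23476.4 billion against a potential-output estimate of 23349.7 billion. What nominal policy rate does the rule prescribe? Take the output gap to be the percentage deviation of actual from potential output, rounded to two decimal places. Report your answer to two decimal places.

8.82%

Output gap = 100 × (23476.4 − 23349.7) / 23349.7 = 0.54%.
r = 0.30 + 2.70 + 1.5 × (6.40 − 2.70) + 0.5 × 0.54
   = 0.30 + 2.7 + 5.55 + 0.27 = 8.82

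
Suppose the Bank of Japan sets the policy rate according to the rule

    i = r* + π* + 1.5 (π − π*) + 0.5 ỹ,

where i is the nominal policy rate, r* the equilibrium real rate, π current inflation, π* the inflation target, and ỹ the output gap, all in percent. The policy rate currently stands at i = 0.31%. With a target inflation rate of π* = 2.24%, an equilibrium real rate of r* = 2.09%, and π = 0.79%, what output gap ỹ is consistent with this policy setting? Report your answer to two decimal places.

0.5 ỹ = 0.31 − 2.09 − 2.24 − 1.5 × (0.79 − 2.24) = -1.845
ỹ = -1.845 / 0.5 = -3.69

-3.69%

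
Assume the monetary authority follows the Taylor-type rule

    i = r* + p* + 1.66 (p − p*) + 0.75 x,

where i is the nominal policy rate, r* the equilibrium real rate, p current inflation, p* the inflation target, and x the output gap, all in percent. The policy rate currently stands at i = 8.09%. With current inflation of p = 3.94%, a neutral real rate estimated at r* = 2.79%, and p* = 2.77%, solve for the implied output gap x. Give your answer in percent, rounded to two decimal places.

0.78%

0.75 x = 8.09 − 2.79 − 2.77 − 1.66 × (3.94 − 2.77) = 0.5878
x = 0.5878 / 0.75 = 0.78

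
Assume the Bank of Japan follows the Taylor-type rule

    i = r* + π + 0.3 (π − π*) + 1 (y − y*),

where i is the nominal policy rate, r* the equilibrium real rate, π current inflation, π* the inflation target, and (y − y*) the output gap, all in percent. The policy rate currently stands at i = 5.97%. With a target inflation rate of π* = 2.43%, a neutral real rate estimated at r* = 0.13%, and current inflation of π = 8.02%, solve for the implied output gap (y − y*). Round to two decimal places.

-3.86%

1 (y − y*) = 5.97 − 0.13 − 8.02 − 0.3 × (8.02 − 2.43) = -3.857
(y − y*) = -3.857 / 1 = -3.86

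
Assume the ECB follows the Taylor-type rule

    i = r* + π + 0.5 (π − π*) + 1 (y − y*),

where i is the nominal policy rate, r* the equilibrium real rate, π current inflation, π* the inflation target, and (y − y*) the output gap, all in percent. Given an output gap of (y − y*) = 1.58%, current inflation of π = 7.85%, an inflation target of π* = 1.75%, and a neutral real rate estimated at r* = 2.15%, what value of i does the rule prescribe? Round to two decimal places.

i = 2.15 + 7.85 + 0.5 × (7.85 − 1.75) + 1 × 1.58
   = 2.15 + 7.85 + 3.05 + 1.58 = 14.63

14.63%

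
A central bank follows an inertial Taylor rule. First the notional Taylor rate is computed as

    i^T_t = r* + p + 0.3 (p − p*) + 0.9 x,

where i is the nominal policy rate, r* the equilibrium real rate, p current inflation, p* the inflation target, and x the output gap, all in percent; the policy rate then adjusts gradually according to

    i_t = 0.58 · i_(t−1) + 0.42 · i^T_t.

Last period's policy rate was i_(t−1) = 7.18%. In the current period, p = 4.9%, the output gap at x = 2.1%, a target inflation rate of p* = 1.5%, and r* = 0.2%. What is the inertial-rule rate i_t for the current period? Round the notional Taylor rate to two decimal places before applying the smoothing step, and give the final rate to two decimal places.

i^T_t = 0.2 + 4.9 + 0.3 × (4.9 − 1.5) + 0.9 × 2.1
   = 0.2 + 4.9 + 1.02 + 1.89 = 8.01
i_t = 0.58 × 7.18 + 0.42 × 8.01 = 4.1644 + 3.3642 = 7.53

7.53%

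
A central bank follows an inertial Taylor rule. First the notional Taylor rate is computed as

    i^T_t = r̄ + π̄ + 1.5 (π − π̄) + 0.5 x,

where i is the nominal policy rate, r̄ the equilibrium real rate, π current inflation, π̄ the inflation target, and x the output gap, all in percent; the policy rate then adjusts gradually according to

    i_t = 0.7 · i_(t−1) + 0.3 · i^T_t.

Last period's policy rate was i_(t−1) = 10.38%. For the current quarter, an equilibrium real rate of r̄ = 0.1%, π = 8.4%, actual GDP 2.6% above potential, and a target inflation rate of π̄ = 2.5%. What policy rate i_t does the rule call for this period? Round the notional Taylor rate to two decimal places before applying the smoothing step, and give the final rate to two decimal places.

Output 2.6% above potential → x = 2.6.
i^T_t = 0.1 + 2.5 + 1.5 × (8.4 − 2.5) + 0.5 × 2.6
   = 0.1 + 2.5 + 8.85 + 1.3 = 12.75
i_t = 0.7 × 10.38 + 0.3 × 12.75 = 7.266 + 3.825 = 11.09

11.09%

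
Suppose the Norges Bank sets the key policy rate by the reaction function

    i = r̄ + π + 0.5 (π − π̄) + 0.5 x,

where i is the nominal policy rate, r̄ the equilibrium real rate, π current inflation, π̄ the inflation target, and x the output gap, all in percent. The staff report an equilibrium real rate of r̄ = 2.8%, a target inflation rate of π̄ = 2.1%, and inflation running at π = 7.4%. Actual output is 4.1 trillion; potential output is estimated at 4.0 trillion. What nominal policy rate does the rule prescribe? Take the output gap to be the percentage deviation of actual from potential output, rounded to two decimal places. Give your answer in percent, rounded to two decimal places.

Output gap = 100 × (4.1 − 4.0) / 4.0 = 2.50%.
i = 2.80 + 7.40 + 0.5 × (7.40 − 2.10) + 0.5 × 2.50
   = 2.80 + 7.4 + 2.65 + 1.25 = 14.10

14.10%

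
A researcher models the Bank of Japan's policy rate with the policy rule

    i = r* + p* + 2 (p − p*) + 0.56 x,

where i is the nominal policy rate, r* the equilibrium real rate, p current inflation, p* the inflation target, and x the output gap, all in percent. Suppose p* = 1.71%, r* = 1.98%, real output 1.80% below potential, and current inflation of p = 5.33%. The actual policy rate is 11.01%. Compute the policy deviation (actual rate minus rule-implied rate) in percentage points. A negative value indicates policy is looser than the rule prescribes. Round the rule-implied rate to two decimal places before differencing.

Output 1.80% below potential → x = -1.80.
i = 1.98 + 1.71 + 2 × (5.33 − 1.71) + 0.56 × (-1.80)
   = 1.98 + 1.71 + 7.24 − 1.008 = 9.92
Deviation = 11.01 − 9.92 = 1.09 pp.

1.09 pp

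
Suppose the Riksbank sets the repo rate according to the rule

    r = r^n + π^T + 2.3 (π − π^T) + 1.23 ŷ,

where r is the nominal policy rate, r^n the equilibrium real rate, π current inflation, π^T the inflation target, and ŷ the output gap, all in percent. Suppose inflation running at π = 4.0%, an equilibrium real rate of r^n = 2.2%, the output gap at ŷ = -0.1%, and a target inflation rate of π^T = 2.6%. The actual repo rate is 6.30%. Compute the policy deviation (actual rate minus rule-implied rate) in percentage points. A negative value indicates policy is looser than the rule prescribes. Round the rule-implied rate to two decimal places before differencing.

-1.60 pp

r = 2.2 + 2.6 + 2.3 × (4.0 − 2.6) + 1.23 × (-0.1)
   = 2.2 + 2.6 + 3.22 − 0.123 = 7.90
Deviation = 6.30 − 7.90 = -1.60 pp.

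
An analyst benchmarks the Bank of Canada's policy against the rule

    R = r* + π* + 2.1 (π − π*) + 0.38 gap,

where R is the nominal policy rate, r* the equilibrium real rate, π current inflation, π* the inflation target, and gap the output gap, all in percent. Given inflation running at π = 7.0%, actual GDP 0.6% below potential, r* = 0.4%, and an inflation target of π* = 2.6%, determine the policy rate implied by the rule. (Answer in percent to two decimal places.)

Output 0.6% below potential → gap = -0.6.
R = 0.4 + 2.6 + 2.1 × (7.0 − 2.6) + 0.38 × (-0.6)
   = 0.4 + 2.6 + 9.24 − 0.228 = 12.01

12.01%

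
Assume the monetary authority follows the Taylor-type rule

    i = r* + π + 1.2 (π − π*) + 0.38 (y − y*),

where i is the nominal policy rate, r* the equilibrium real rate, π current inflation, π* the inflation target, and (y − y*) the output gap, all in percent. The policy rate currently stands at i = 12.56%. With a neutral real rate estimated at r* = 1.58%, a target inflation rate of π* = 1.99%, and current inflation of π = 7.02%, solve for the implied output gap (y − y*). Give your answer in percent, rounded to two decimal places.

0.38 (y − y*) = 12.56 − 1.58 − 7.02 − 1.2 × (7.02 − 1.99) = -2.076
(y − y*) = -2.076 / 0.38 = -5.46

-5.46%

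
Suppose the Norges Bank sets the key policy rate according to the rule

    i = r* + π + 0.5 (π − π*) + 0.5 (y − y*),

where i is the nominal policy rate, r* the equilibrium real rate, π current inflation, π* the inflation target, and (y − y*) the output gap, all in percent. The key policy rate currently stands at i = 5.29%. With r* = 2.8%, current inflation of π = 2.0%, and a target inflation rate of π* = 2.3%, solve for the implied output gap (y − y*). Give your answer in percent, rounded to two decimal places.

1.28%

0.5 (y − y*) = 5.29 − 2.8 − 2.0 − 0.5 × (2.0 − 2.3) = 0.64
(y − y*) = 0.64 / 0.5 = 1.28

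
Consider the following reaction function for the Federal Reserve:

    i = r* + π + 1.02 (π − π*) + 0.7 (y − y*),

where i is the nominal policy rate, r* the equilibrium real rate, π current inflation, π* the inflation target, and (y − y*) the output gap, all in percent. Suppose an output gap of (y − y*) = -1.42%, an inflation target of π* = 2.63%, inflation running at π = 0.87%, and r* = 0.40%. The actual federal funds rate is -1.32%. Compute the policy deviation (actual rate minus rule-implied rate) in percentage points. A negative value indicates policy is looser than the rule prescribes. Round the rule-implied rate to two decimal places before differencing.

i = 0.40 + 0.87 + 1.02 × (0.87 − 2.63) + 0.7 × (-1.42)
   = 0.40 + 0.87 − 1.7952 − 0.994 = -1.52
Deviation = -1.32 − (-1.52) = 0.20 pp.

0.20 pp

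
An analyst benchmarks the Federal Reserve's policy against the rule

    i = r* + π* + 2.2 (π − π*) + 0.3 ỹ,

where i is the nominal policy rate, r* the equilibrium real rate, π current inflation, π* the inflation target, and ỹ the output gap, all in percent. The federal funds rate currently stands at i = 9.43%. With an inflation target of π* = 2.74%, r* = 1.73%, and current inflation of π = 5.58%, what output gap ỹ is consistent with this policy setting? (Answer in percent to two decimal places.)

0.3 ỹ = 9.43 − 1.73 − 2.74 − 2.2 × (5.58 − 2.74) = -1.288
ỹ = -1.288 / 0.3 = -4.29

-4.29%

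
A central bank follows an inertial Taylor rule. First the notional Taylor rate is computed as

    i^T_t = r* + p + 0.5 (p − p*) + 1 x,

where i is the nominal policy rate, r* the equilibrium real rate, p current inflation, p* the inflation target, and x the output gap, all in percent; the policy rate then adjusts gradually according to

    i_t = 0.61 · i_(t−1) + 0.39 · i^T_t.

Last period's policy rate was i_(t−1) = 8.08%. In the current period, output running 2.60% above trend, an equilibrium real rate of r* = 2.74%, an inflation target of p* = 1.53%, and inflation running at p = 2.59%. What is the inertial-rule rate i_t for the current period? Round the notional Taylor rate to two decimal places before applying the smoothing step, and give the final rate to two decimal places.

8.23%

Output 2.60% above potential → x = 2.60.
i^T_t = 2.74 + 2.59 + 0.5 × (2.59 − 1.53) + 1 × 2.60
   = 2.74 + 2.59 + 0.53 + 2.6 = 8.46
i_t = 0.61 × 8.08 + 0.39 × 8.46 = 4.9288 + 3.2994 = 8.23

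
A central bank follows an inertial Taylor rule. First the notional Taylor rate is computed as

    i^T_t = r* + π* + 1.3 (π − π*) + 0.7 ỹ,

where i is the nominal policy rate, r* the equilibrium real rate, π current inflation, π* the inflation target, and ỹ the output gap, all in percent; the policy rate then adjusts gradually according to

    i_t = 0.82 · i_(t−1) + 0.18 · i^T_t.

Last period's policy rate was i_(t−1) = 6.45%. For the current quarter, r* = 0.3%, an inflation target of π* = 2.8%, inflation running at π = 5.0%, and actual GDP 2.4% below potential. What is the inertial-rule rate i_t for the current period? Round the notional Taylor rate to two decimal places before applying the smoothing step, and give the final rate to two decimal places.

Output 2.4% below potential → ỹ = -2.4.
i^T_t = 0.3 + 2.8 + 1.3 × (5.0 − 2.8) + 0.7 × (-2.4)
   = 0.3 + 2.8 + 2.86 − 1.68 = 4.28
i_t = 0.82 × 6.45 + 0.18 × 4.28 = 5.289 + 0.7704 = 6.06

6.06%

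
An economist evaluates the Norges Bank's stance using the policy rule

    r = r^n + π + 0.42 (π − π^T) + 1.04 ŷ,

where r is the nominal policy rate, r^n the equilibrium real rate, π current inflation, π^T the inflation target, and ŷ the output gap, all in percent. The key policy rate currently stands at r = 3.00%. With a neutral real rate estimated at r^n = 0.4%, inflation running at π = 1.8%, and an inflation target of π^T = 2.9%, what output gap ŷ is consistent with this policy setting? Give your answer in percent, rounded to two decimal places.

1.21%

1.04 ŷ = 3.00 − 0.4 − 1.8 − 0.42 × (1.8 − 2.9) = 1.262
ŷ = 1.262 / 1.04 = 1.21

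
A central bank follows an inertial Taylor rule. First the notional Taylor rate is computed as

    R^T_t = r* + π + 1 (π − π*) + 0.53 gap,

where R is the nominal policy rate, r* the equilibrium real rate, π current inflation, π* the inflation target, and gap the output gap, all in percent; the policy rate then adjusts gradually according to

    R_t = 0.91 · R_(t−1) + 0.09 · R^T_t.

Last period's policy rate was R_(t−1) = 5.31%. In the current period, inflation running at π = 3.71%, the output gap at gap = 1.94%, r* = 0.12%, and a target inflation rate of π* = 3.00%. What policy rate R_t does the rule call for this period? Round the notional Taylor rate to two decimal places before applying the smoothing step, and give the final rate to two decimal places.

5.33%

R^T_t = 0.12 + 3.71 + 1 × (3.71 − 3.00) + 0.53 × 1.94
   = 0.12 + 3.71 + 0.71 + 1.0282 = 5.57
R_t = 0.91 × 5.31 + 0.09 × 5.57 = 4.8321 + 0.5013 = 5.33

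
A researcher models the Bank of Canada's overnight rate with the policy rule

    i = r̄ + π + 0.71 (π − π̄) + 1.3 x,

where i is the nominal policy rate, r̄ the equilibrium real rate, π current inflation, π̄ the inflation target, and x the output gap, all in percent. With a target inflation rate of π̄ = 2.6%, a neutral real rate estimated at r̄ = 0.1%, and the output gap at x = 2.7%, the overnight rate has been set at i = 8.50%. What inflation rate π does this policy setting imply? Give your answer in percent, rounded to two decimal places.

3.94%

Collecting π: i = r̄ + (1 + 0.71) π − 0.71 π̄ + 1.3 x
1.71 π = 8.50 − 0.1 + 0.71 × 2.6 − 1.3 × 2.7 = 6.736
π = 6.736 / 1.71 = 3.94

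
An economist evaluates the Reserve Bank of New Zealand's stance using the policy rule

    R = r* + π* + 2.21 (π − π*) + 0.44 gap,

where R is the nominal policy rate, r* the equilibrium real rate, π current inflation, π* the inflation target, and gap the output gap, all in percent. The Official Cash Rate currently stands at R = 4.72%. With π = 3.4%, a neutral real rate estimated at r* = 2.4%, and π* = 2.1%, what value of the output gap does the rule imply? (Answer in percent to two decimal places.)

-6.03%

0.44 gap = 4.72 − 2.4 − 2.1 − 2.21 × (3.4 − 2.1) = -2.653
gap = -2.653 / 0.44 = -6.03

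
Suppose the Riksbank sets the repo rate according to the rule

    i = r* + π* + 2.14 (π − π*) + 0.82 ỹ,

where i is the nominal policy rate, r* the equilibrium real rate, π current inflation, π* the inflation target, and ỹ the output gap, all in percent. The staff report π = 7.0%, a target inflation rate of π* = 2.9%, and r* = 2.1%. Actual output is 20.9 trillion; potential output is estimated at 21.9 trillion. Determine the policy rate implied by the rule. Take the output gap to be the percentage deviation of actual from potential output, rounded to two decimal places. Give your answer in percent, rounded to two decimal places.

10.03%

Output gap = 100 × (20.9 − 21.9) / 21.9 = -4.57%.
i = 2.10 + 2.90 + 2.14 × (7.00 − 2.90) + 0.82 × (-4.57)
   = 2.10 + 2.9 + 8.774 − 3.7474 = 10.03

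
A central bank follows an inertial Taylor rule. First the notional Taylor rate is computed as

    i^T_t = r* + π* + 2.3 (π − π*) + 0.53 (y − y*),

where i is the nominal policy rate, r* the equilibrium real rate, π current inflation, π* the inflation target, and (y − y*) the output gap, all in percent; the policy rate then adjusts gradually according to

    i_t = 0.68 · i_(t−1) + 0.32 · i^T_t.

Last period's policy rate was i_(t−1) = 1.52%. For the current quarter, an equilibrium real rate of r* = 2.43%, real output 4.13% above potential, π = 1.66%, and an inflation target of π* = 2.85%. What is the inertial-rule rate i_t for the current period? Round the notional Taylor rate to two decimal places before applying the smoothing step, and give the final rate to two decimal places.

Output 4.13% above potential → (y − y*) = 4.13.
i^T_t = 2.43 + 2.85 + 2.3 × (1.66 − 2.85) + 0.53 × 4.13
   = 2.43 + 2.85 − 2.737 + 2.1889 = 4.73
i_t = 0.68 × 1.52 + 0.32 × 4.73 = 1.0336 + 1.5136 = 2.55

2.55%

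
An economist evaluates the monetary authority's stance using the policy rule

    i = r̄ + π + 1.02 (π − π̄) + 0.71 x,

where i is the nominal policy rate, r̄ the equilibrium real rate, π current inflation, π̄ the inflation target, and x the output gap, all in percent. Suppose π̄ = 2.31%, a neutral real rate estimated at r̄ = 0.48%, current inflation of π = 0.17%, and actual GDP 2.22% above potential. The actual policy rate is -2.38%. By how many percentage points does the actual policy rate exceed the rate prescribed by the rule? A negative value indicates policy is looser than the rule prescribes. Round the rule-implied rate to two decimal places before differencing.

-2.42 pp

Output 2.22% above potential → x = 2.22.
i = 0.48 + 0.17 + 1.02 × (0.17 − 2.31) + 0.71 × 2.22
   = 0.48 + 0.17 − 2.1828 + 1.5762 = 0.04
Deviation = -2.38 − 0.04 = -2.42 pp.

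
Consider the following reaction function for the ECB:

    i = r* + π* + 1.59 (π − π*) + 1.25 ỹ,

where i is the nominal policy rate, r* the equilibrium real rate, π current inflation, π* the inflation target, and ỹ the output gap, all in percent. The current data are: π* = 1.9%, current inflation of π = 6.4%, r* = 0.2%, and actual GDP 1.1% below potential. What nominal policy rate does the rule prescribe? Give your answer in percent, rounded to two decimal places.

7.88%

Output 1.1% below potential → ỹ = -1.1.
i = 0.2 + 1.9 + 1.59 × (6.4 − 1.9) + 1.25 × (-1.1)
   = 0.2 + 1.9 + 7.155 − 1.375 = 7.88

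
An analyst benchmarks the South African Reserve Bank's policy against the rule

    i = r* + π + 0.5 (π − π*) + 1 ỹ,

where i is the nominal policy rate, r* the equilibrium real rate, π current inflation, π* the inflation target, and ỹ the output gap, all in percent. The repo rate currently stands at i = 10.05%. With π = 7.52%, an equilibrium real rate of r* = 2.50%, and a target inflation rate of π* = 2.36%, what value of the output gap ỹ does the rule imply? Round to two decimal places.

1 ỹ = 10.05 − 2.50 − 7.52 − 0.5 × (7.52 − 2.36) = -2.55
ỹ = -2.55 / 1 = -2.55

-2.55%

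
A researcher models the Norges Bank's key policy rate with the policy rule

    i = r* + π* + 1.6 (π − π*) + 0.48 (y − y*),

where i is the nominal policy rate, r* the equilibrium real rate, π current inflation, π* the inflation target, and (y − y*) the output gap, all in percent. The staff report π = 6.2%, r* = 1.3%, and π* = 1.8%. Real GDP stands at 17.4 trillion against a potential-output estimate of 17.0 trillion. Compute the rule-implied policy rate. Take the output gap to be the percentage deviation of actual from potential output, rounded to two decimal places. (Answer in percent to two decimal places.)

Output gap = 100 × (17.4 − 17.0) / 17.0 = 2.35%.
i = 1.30 + 1.80 + 1.6 × (6.20 − 1.80) + 0.48 × 2.35
   = 1.30 + 1.8 + 7.04 + 1.128 = 11.27

11.27%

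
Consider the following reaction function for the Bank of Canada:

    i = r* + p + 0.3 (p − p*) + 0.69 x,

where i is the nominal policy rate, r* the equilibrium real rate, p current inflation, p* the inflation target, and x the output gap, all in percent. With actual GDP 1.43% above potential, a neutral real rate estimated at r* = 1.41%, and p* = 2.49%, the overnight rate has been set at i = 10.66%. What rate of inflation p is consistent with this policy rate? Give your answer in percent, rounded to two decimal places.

Output 1.43% above potential → x = 1.43.
Collecting p: i = r* + (1 + 0.3) p − 0.3 p* + 0.69 x
1.3 p = 10.66 − 1.41 + 0.3 × 2.49 − 0.69 × 1.43 = 9.0103
p = 9.0103 / 1.3 = 6.93

6.93%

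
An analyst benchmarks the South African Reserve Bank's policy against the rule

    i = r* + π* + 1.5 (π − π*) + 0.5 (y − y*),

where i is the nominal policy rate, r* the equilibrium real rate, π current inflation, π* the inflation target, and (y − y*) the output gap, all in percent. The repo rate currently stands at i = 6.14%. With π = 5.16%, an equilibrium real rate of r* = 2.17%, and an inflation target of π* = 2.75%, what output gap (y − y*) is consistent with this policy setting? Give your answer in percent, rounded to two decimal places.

-4.79%

0.5 (y − y*) = 6.14 − 2.17 − 2.75 − 1.5 × (5.16 − 2.75) = -2.395
(y − y*) = -2.395 / 0.5 = -4.79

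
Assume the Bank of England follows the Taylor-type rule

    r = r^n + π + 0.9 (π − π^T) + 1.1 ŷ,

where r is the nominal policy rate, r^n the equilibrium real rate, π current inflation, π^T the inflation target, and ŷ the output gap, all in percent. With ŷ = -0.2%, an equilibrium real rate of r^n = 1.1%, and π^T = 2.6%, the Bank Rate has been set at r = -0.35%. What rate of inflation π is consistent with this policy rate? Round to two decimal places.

Collecting π: r = r^n + (1 + 0.9) π − 0.9 π^T + 1.1 ŷ
1.9 π = -0.35 − 1.1 + 0.9 × 2.6 − 1.1 × (-0.2) = 1.11
π = 1.11 / 1.9 = 0.58

0.58%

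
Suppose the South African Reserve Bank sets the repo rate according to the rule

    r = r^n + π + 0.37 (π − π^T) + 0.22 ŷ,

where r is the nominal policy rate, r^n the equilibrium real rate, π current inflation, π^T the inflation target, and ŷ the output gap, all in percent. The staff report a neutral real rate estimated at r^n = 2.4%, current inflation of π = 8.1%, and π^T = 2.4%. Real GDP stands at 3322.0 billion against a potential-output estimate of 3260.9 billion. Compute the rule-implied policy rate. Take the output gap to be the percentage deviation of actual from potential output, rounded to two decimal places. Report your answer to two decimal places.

13.02%

Output gap = 100 × (3322.0 − 3260.9) / 3260.9 = 1.87%.
r = 2.40 + 8.10 + 0.37 × (8.10 − 2.40) + 0.22 × 1.87
   = 2.40 + 8.1 + 2.109 + 0.4114 = 13.02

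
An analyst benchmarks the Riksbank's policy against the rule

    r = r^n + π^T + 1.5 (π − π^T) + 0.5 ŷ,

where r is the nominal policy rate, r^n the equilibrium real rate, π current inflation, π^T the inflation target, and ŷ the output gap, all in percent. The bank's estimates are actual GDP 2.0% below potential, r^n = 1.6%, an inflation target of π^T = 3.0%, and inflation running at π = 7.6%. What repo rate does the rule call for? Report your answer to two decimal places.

10.50%

Output 2.0% below potential → ŷ = -2.0.
r = 1.6 + 3.0 + 1.5 × (7.6 − 3.0) + 0.5 × (-2.0)
   = 1.6 + 3 + 6.9 − 1 = 10.50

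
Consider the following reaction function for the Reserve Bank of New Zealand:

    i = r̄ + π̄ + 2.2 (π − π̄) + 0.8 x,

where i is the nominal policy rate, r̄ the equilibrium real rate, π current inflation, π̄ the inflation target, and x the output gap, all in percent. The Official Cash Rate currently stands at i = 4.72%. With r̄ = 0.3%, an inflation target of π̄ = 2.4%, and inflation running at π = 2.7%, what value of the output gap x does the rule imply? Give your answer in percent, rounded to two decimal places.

0.8 x = 4.72 − 0.3 − 2.4 − 2.2 × (2.7 − 2.4) = 1.36
x = 1.36 / 0.8 = 1.70

1.70%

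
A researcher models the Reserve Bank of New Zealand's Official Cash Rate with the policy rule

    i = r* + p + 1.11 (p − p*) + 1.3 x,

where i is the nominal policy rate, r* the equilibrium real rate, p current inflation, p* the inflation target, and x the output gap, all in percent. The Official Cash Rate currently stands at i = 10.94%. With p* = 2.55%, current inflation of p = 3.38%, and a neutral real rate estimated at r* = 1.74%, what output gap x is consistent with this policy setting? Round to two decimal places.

1.3 x = 10.94 − 1.74 − 3.38 − 1.11 × (3.38 − 2.55) = 4.8987
x = 4.8987 / 1.3 = 3.77

3.77%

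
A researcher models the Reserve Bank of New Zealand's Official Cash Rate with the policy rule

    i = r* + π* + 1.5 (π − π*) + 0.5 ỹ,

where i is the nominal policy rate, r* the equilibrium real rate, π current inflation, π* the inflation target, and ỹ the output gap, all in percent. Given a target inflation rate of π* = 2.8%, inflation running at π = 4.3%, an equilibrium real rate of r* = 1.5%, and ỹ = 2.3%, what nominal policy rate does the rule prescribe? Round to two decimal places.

i = 1.5 + 2.8 + 1.5 × (4.3 − 2.8) + 0.5 × 2.3
   = 1.5 + 2.8 + 2.25 + 1.15 = 7.70

7.70%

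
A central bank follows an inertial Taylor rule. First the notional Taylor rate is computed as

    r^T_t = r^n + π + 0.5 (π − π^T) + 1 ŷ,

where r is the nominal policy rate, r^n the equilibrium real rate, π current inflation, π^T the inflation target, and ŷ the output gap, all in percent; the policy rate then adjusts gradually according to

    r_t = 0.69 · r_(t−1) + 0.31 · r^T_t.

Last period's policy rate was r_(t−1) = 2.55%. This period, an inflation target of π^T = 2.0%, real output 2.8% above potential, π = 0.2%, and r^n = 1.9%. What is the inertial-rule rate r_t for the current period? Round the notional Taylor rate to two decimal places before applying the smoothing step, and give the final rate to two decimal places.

3.00%

Output 2.8% above potential → ŷ = 2.8.
r^T_t = 1.9 + 0.2 + 0.5 × (0.2 − 2.0) + 1 × 2.8
   = 1.9 + 0.2 − 0.9 + 2.8 = 4.00
r_t = 0.69 × 2.55 + 0.31 × 4.00 = 1.7595 + 1.24 = 3.00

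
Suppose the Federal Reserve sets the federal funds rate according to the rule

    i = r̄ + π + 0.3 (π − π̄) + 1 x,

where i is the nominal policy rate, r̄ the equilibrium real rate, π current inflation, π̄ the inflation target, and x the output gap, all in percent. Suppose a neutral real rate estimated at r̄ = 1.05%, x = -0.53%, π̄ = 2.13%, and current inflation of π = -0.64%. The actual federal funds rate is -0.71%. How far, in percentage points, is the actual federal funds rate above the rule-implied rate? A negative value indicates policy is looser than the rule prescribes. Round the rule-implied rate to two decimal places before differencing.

0.24 pp

i = 1.05 + (-0.64) + 0.3 × (-0.64 − 2.13) + 1 × (-0.53)
   = 1.05 − 0.64 − 0.831 − 0.53 = -0.95
Deviation = -0.71 − (-0.95) = 0.24 pp.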